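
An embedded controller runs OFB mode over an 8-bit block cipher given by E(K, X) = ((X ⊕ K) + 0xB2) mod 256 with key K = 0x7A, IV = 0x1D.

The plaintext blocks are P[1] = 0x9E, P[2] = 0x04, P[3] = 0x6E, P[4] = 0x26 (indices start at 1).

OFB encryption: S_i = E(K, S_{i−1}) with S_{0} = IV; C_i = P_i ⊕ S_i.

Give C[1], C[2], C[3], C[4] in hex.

C[1] = 0x87, C[2] = 0x11, C[3] = 0x4F, C[4] = 0x2B

C[1]: S = E(K, 0x1D) = 0x19; 0x9E ⊕ 0x19 = 0x87.
C[2]: S = E(K, 0x19) = 0x15; 0x04 ⊕ 0x15 = 0x11.
C[3]: S = E(K, 0x15) = 0x21; 0x6E ⊕ 0x21 = 0x4F.
C[4]: S = E(K, 0x21) = 0x0D; 0x26 ⊕ 0x0D = 0x2B.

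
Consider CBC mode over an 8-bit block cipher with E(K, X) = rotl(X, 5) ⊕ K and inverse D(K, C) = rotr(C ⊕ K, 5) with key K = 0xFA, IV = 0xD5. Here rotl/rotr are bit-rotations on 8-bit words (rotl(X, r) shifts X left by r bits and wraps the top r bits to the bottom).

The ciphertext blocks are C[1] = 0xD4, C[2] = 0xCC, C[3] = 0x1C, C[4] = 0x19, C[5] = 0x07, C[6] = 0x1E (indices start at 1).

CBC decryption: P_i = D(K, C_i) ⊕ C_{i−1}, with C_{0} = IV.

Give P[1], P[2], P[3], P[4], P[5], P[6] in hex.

P[1]: D(K, 0xD4) = 0x71; 0x71 ⊕ 0xD5 = 0xA4.
P[2]: D(K, 0xCC) = 0xB1; 0xB1 ⊕ 0xD4 = 0x65.
P[3]: D(K, 0x1C) = 0x37; 0x37 ⊕ 0xCC = 0xFB.
P[4]: D(K, 0x19) = 0x1F; 0x1F ⊕ 0x1C = 0x03.
P[5]: D(K, 0x07) = 0xEF; 0xEF ⊕ 0x19 = 0xF6.
P[6]: D(K, 0x1E) = 0x27; 0x27 ⊕ 0x07 = 0x20.

P[1] = 0xA4, P[2] = 0x65, P[3] = 0xFB, P[4] = 0x03, P[5] = 0xF6, P[6] = 0x20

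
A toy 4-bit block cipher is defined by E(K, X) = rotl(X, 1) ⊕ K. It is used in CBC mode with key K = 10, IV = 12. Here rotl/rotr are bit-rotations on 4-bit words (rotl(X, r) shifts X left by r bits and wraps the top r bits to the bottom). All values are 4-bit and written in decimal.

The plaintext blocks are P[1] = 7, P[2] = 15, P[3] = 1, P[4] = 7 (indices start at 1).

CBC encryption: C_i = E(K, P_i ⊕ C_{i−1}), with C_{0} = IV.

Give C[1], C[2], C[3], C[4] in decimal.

C[1]: P[1] ⊕ 12 = 11; E(K, 11) = 13.
C[2]: P[2] ⊕ 13 = 2; E(K, 2) = 14.
C[3]: P[3] ⊕ 14 = 15; E(K, 15) = 5.
C[4]: P[4] ⊕ 5 = 2; E(K, 2) = 14.

C[1] = 13, C[2] = 14, C[3] = 5, C[4] = 14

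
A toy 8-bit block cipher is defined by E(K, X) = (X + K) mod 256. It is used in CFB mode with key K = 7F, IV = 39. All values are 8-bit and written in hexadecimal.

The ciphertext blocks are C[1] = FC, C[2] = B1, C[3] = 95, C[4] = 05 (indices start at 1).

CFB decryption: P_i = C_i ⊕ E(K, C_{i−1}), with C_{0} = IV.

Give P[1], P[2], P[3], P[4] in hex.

P[1] = 44, P[2] = CA, P[3] = A5, P[4] = 11

P[1]: E(K, 39) = B8; FC ⊕ B8 = 44.
P[2]: E(K, FC) = 7B; B1 ⊕ 7B = CA.
P[3]: E(K, B1) = 30; 95 ⊕ 30 = A5.
P[4]: E(K, 95) = 14; 05 ⊕ 14 = 11.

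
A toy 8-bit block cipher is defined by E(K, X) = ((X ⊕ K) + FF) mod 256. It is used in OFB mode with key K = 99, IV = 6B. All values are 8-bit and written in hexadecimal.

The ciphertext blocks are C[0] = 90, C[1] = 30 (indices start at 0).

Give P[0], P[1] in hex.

P[0] = 61, P[1] = 57

OFB decryption: S_i = E(K, S_{i−1}) with S_{−1} = IV; P_i = C_i ⊕ S_i.
P[0]: S = E(K, 6B) = F1; 90 ⊕ F1 = 61.
P[1]: S = E(K, F1) = 67; 30 ⊕ 67 = 57.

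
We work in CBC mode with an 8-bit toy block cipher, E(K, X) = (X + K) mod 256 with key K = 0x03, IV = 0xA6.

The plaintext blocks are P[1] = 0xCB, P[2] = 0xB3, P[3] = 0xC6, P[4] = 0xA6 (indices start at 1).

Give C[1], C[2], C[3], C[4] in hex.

C[1] = 0x70, C[2] = 0xC6, C[3] = 0x03, C[4] = 0xA8

CBC encryption: C_i = E(K, P_i ⊕ C_{i−1}), with C_{0} = IV.
C[1]: P[1] ⊕ 0xA6 = 0x6D; E(K, 0x6D) = 0x70.
C[2]: P[2] ⊕ 0x70 = 0xC3; E(K, 0xC3) = 0xC6.
C[3]: P[3] ⊕ 0xC6 = 0x00; E(K, 0x00) = 0x03.
C[4]: P[4] ⊕ 0x03 = 0xA5; E(K, 0xA5) = 0xA8.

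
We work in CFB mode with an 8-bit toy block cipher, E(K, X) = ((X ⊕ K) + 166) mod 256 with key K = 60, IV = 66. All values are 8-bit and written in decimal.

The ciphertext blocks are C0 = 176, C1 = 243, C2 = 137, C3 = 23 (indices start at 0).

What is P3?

P3 = 76

CFB decryption: P_i = C_i ⊕ E(K, C_{i−1}), with C_{−1} = IV.
P3: E(K, 137) = 91; 23 ⊕ 91 = 76.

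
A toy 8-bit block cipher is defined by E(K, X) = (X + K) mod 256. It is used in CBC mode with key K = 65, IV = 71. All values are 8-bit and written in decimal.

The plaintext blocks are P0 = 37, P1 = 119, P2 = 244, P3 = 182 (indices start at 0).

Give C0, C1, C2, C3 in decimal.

CBC encryption: C_i = E(K, P_i ⊕ C_{i−1}), with C_{−1} = IV.
C0: P0 ⊕ 71 = 98; E(K, 98) = 163.
C1: P1 ⊕ 163 = 212; E(K, 212) = 21.
C2: P2 ⊕ 21 = 225; E(K, 225) = 34.
C3: P3 ⊕ 34 = 148; E(K, 148) = 213.

C0 = 163, C1 = 21, C2 = 34, C3 = 213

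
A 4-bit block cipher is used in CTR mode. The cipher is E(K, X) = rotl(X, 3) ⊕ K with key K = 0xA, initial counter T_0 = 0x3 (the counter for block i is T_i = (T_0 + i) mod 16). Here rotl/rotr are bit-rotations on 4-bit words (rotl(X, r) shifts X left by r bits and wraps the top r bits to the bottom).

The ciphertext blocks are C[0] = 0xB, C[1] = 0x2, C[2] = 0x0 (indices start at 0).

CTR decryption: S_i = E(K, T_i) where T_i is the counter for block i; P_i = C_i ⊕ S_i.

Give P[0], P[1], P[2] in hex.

P[0] = 0x8, P[1] = 0xA, P[2] = 0x0

P[0]: T = 0x3, S = E(K, T) = 0x3; 0xB ⊕ 0x3 = 0x8.
P[1]: T = 0x4, S = E(K, T) = 0x8; 0x2 ⊕ 0x8 = 0xA.
P[2]: T = 0x5, S = E(K, T) = 0x0; 0x0 ⊕ 0x0 = 0x0.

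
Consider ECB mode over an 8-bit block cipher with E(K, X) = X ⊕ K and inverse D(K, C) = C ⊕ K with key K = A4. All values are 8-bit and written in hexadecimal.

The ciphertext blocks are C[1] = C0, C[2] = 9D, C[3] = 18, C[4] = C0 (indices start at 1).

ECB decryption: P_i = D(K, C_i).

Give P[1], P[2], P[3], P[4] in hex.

P[1] = 64, P[2] = 39, P[3] = BC, P[4] = 64

P[1]: D(K, C0) = 64.
P[2]: D(K, 9D) = 39.
P[3]: D(K, 18) = BC.
P[4]: D(K, C0) = 64.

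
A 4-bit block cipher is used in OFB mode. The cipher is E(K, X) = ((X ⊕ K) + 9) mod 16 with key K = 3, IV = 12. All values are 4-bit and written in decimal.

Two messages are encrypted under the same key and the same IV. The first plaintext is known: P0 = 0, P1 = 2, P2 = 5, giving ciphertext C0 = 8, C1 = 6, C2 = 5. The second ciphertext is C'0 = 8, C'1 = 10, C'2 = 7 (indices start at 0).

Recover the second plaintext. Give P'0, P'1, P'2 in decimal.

P'0 = 0, P'1 = 14, P'2 = 7

In OFB with a reused IV, both messages share the same keystream S_i, so C_i ⊕ C'_i = P_i ⊕ P'_i and thus P'_i = P_i ⊕ C_i ⊕ C'_i.
P'0: 0 ⊕ 8 ⊕ 8 = 0.
P'1: 2 ⊕ 6 ⊕ 10 = 14.
P'2: 5 ⊕ 5 ⊕ 7 = 7.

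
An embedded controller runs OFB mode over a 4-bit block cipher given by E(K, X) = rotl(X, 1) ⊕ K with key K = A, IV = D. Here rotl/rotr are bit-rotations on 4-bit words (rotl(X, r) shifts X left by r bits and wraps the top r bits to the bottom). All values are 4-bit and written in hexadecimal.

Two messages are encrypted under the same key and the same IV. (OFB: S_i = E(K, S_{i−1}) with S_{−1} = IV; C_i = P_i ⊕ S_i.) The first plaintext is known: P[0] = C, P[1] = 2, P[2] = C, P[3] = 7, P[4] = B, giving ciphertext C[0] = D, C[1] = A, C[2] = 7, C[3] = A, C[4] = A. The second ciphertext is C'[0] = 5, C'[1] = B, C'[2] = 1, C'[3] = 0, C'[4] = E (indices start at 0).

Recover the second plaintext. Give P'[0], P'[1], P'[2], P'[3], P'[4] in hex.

In OFB with a reused IV, both messages share the same keystream S_i, so C_i ⊕ C'_i = P_i ⊕ P'_i and thus P'_i = P_i ⊕ C_i ⊕ C'_i.
P'[0]: C ⊕ D ⊕ 5 = 4.
P'[1]: 2 ⊕ A ⊕ B = 3.
P'[2]: C ⊕ 7 ⊕ 1 = A.
P'[3]: 7 ⊕ A ⊕ 0 = D.
P'[4]: B ⊕ A ⊕ E = F.

P'[0] = 4, P'[1] = 3, P'[2] = A, P'[3] = D, P'[4] = F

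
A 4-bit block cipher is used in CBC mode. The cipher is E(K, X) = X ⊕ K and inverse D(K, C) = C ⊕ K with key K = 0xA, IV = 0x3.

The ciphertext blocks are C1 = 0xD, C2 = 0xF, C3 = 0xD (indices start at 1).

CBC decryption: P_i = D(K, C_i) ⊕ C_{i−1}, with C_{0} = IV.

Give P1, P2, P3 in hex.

P1 = 0x4, P2 = 0x8, P3 = 0x8

P1: D(K, 0xD) = 0x7; 0x7 ⊕ 0x3 = 0x4.
P2: D(K, 0xF) = 0x5; 0x5 ⊕ 0xD = 0x8.
P3: D(K, 0xD) = 0x7; 0x7 ⊕ 0xF = 0x8.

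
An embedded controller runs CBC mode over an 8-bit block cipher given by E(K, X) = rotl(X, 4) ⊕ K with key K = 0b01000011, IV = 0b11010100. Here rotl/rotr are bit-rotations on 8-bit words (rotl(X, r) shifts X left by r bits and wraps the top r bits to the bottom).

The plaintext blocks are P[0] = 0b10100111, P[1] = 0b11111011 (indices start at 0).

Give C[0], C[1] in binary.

C[0] = 0b01110100, C[1] = 0b10111011

CBC encryption: C_i = E(K, P_i ⊕ C_{i−1}), with C_{−1} = IV.
C[0]: P[0] ⊕ 0b11010100 = 0b01110011; E(K, 0b01110011) = 0b01110100.
C[1]: P[1] ⊕ 0b01110100 = 0b10001111; E(K, 0b10001111) = 0b10111011.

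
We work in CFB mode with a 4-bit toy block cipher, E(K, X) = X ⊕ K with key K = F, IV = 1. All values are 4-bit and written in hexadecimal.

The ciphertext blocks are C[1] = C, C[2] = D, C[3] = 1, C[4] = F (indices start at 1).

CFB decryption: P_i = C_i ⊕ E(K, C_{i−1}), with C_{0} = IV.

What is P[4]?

P[4] = 1

P[4]: E(K, 1) = E; F ⊕ E = 1.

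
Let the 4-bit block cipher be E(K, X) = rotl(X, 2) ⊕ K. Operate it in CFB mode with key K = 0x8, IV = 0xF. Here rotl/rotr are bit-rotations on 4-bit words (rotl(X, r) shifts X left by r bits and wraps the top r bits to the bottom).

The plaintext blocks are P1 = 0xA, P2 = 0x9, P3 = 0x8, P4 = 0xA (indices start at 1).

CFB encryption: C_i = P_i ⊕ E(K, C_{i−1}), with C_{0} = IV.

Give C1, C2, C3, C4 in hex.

C1 = 0xD, C2 = 0x6, C3 = 0x9, C4 = 0x4

C1: E(K, 0xF) = 0x7; 0xA ⊕ 0x7 = 0xD.
C2: E(K, 0xD) = 0xF; 0x9 ⊕ 0xF = 0x6.
C3: E(K, 0x6) = 0x1; 0x8 ⊕ 0x1 = 0x9.
C4: E(K, 0x9) = 0xE; 0xA ⊕ 0xE = 0x4.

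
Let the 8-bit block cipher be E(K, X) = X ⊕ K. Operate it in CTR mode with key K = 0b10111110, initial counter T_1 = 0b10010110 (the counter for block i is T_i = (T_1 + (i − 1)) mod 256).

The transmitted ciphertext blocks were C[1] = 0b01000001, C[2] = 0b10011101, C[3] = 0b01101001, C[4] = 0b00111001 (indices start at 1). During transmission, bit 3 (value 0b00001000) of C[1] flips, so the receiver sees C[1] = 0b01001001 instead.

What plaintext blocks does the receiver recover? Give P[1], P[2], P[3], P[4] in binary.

CTR decryption: S_i = E(K, T_i) where T_i is the counter for block i; P_i = C_i ⊕ S_i.
Only C[1] changed, to 0b01001001. In CTR, a change in C_i flips the same bit in P_i only; the keystream is unaffected. Decrypting the received ciphertext:
P[1]: T = 0b10010110, S = E(K, T) = 0b00101000; 0b01001001 ⊕ 0b00101000 = 0b01100001.
P[2]: T = 0b10010111, S = E(K, T) = 0b00101001; 0b10011101 ⊕ 0b00101001 = 0b10110100.
P[3]: T = 0b10011000, S = E(K, T) = 0b00100110; 0b01101001 ⊕ 0b00100110 = 0b01001111.
P[4]: T = 0b10011001, S = E(K, T) = 0b00100111; 0b00111001 ⊕ 0b00100111 = 0b00011110.
Blocks that differ from the original plaintext: P[1].

P[1] = 0b01100001, P[2] = 0b10110100, P[3] = 0b01001111, P[4] = 0b00011110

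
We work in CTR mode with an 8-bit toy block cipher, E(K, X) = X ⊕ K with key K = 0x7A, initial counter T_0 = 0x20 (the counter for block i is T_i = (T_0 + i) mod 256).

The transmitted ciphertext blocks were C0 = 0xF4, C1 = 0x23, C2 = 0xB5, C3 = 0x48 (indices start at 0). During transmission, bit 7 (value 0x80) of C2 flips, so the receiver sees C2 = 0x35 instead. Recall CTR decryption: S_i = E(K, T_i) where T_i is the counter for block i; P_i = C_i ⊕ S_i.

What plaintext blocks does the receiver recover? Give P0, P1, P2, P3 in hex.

P0 = 0xAE, P1 = 0x78, P2 = 0x6D, P3 = 0x11

Only C2 changed, to 0x35. In CTR, a change in C_i flips the same bit in P_i only; the keystream is unaffected. Decrypting the received ciphertext:
P0: T = 0x20, S = E(K, T) = 0x5A; 0xF4 ⊕ 0x5A = 0xAE.
P1: T = 0x21, S = E(K, T) = 0x5B; 0x23 ⊕ 0x5B = 0x78.
P2: T = 0x22, S = E(K, T) = 0x58; 0x35 ⊕ 0x58 = 0x6D.
P3: T = 0x23, S = E(K, T) = 0x59; 0x48 ⊕ 0x59 = 0x11.
Blocks that differ from the original plaintext: P2.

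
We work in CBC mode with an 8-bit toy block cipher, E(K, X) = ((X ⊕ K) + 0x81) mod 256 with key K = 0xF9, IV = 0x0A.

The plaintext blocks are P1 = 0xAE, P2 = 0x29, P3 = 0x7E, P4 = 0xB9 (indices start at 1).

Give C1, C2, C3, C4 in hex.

C1 = 0xDE, C2 = 0x8F, C3 = 0x89, C4 = 0x4A

CBC encryption: C_i = E(K, P_i ⊕ C_{i−1}), with C_{0} = IV.
C1: P1 ⊕ 0x0A = 0xA4; E(K, 0xA4) = 0xDE.
C2: P2 ⊕ 0xDE = 0xF7; E(K, 0xF7) = 0x8F.
C3: P3 ⊕ 0x8F = 0xF1; E(K, 0xF1) = 0x89.
C4: P4 ⊕ 0x89 = 0x30; E(K, 0x30) = 0x4A.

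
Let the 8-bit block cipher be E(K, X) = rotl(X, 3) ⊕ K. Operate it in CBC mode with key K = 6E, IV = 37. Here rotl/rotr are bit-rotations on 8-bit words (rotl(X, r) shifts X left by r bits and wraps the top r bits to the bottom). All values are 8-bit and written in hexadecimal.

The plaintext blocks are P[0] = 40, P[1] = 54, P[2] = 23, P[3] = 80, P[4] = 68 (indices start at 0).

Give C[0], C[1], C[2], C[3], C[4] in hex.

CBC encryption: C_i = E(K, P_i ⊕ C_{i−1}), with C_{−1} = IV.
C[0]: P[0] ⊕ 37 = 77; E(K, 77) = D5.
C[1]: P[1] ⊕ D5 = 81; E(K, 81) = 62.
C[2]: P[2] ⊕ 62 = 41; E(K, 41) = 64.
C[3]: P[3] ⊕ 64 = E4; E(K, E4) = 49.
C[4]: P[4] ⊕ 49 = 21; E(K, 21) = 67.

C[0] = D5, C[1] = 62, C[2] = 64, C[3] = 49, C[4] = 67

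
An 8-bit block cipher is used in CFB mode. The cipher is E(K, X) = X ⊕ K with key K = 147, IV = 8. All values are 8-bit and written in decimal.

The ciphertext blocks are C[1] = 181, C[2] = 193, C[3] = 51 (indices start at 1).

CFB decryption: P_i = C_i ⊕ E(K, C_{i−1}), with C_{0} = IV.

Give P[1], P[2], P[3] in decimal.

P[1] = 46, P[2] = 231, P[3] = 97

P[1]: E(K, 8) = 155; 181 ⊕ 155 = 46.
P[2]: E(K, 181) = 38; 193 ⊕ 38 = 231.
P[3]: E(K, 193) = 82; 51 ⊕ 82 = 97.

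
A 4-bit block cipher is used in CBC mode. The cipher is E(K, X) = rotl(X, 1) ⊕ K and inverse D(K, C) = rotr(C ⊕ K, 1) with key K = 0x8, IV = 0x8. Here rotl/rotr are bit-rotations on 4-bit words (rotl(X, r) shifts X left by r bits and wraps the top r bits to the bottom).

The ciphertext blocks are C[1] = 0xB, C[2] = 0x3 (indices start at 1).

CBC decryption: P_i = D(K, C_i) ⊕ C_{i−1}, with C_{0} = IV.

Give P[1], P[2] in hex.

P[1]: D(K, 0xB) = 0x9; 0x9 ⊕ 0x8 = 0x1.
P[2]: D(K, 0x3) = 0xD; 0xD ⊕ 0xB = 0x6.

P[1] = 0x1, P[2] = 0x6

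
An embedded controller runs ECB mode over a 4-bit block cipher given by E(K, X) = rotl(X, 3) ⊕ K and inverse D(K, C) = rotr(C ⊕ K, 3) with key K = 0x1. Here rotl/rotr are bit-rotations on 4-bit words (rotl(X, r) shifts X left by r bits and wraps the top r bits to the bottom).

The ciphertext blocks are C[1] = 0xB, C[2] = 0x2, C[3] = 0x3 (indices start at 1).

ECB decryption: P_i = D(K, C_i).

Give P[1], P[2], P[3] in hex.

P[1]: D(K, 0xB) = 0x5.
P[2]: D(K, 0x2) = 0x6.
P[3]: D(K, 0x3) = 0x4.

P[1] = 0x5, P[2] = 0x6, P[3] = 0x4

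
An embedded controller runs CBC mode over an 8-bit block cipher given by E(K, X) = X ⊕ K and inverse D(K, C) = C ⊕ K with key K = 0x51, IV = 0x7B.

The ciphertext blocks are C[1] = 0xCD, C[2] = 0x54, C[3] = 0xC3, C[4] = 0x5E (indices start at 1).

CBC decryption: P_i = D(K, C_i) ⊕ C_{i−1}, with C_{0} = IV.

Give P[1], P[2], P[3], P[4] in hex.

P[1]: D(K, 0xCD) = 0x9C; 0x9C ⊕ 0x7B = 0xE7.
P[2]: D(K, 0x54) = 0x05; 0x05 ⊕ 0xCD = 0xC8.
P[3]: D(K, 0xC3) = 0x92; 0x92 ⊕ 0x54 = 0xC6.
P[4]: D(K, 0x5E) = 0x0F; 0x0F ⊕ 0xC3 = 0xCC.

P[1] = 0xE7, P[2] = 0xC8, P[3] = 0xC6, P[4] = 0xCC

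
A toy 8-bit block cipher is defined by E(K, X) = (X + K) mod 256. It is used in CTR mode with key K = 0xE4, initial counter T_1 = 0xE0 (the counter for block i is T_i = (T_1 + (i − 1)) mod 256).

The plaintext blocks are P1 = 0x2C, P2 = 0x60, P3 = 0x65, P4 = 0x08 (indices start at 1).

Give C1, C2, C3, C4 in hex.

C1 = 0xE8, C2 = 0xA5, C3 = 0xA3, C4 = 0xCF

CTR encryption: S_i = E(K, T_i) where T_i is the counter for block i; C_i = P_i ⊕ S_i.
C1: T = 0xE0, S = E(K, T) = 0xC4; 0x2C ⊕ 0xC4 = 0xE8.
C2: T = 0xE1, S = E(K, T) = 0xC5; 0x60 ⊕ 0xC5 = 0xA5.
C3: T = 0xE2, S = E(K, T) = 0xC6; 0x65 ⊕ 0xC6 = 0xA3.
C4: T = 0xE3, S = E(K, T) = 0xC7; 0x08 ⊕ 0xC7 = 0xCF.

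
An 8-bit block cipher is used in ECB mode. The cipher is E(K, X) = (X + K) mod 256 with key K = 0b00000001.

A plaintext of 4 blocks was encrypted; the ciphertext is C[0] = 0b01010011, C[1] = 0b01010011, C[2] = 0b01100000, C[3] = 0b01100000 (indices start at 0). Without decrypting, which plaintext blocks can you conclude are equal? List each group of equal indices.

P[0] = P[1]; P[2] = P[3]

ECB encrypts each block independently with the same key, so equal ciphertext blocks imply equal plaintext blocks.
C[0] = C[1] = 0b01010011, so P[0] = P[1].
C[2] = C[3] = 0b01100000, so P[2] = P[3].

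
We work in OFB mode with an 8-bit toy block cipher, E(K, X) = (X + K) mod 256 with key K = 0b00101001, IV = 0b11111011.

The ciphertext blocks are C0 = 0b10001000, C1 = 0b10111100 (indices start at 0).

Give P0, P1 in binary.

P0 = 0b10101100, P1 = 0b11110001

OFB decryption: S_i = E(K, S_{i−1}) with S_{−1} = IV; P_i = C_i ⊕ S_i.
P0: S = E(K, 0b11111011) = 0b00100100; 0b10001000 ⊕ 0b00100100 = 0b10101100.
P1: S = E(K, 0b00100100) = 0b01001101; 0b10111100 ⊕ 0b01001101 = 0b11110001.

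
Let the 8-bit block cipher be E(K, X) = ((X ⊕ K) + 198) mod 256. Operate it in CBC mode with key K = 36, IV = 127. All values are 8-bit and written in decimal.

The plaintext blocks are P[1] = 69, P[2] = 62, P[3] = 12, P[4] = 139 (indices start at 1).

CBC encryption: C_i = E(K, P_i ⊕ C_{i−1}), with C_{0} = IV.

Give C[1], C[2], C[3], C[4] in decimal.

C[1]: P[1] ⊕ 127 = 58; E(K, 58) = 228.
C[2]: P[2] ⊕ 228 = 218; E(K, 218) = 196.
C[3]: P[3] ⊕ 196 = 200; E(K, 200) = 178.
C[4]: P[4] ⊕ 178 = 57; E(K, 57) = 227.

C[1] = 228, C[2] = 196, C[3] = 178, C[4] = 227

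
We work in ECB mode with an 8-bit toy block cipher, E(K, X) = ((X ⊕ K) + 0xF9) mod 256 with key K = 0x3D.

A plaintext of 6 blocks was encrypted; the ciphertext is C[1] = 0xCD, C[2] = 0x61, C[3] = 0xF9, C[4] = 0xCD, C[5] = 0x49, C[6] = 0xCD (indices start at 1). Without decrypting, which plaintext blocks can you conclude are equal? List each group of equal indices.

ECB encrypts each block independently with the same key, so equal ciphertext blocks imply equal plaintext blocks.
C[1] = C[4] = C[6] = 0xCD, so P[1] = P[4] = P[6].

P[1] = P[4] = P[6]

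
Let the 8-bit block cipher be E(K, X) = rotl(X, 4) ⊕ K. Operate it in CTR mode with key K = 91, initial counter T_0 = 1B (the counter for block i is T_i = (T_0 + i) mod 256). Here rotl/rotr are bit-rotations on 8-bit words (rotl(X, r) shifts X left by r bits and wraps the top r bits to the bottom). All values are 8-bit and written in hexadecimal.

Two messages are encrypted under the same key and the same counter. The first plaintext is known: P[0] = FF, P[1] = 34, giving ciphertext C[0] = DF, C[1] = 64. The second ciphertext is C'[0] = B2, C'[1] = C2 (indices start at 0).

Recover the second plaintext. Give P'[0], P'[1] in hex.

In CTR with a reused counter, both messages share the same keystream S_i, so C_i ⊕ C'_i = P_i ⊕ P'_i and thus P'_i = P_i ⊕ C_i ⊕ C'_i.
P'[0]: FF ⊕ DF ⊕ B2 = 92.
P'[1]: 34 ⊕ 64 ⊕ C2 = 92.

P'[0] = 92, P'[1] = 92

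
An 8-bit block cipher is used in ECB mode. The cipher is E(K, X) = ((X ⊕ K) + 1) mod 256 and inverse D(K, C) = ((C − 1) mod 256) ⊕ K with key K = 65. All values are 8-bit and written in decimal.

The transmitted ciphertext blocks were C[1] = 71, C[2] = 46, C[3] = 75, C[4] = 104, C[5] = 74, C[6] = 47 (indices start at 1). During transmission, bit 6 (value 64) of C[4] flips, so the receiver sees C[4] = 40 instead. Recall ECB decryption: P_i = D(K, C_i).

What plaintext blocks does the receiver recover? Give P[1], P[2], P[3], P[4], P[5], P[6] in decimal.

P[1] = 7, P[2] = 108, P[3] = 11, P[4] = 102, P[5] = 8, P[6] = 111

Only C[4] changed, to 40. In ECB, a change in C_i affects only P_i. Decrypting the received ciphertext:
P[1]: D(K, 71) = 7.
P[2]: D(K, 46) = 108.
P[3]: D(K, 75) = 11.
P[4]: D(K, 40) = 102.
P[5]: D(K, 74) = 8.
P[6]: D(K, 47) = 111.
Blocks that differ from the original plaintext: P[4].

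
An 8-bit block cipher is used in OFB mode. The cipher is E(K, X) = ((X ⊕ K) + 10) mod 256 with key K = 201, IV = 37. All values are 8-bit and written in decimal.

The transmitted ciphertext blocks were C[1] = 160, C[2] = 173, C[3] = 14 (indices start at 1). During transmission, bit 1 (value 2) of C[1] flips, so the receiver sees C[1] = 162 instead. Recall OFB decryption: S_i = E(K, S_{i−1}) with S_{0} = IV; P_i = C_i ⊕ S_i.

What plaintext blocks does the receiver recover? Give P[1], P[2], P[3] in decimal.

Only C[1] changed, to 162. In OFB, a change in C_i flips the same bit in P_i only; the keystream is unaffected. Decrypting the received ciphertext:
P[1]: S = E(K, 37) = 246; 162 ⊕ 246 = 84.
P[2]: S = E(K, 246) = 73; 173 ⊕ 73 = 228.
P[3]: S = E(K, 73) = 138; 14 ⊕ 138 = 132.
Blocks that differ from the original plaintext: P[1].

P[1] = 84, P[2] = 228, P[3] = 132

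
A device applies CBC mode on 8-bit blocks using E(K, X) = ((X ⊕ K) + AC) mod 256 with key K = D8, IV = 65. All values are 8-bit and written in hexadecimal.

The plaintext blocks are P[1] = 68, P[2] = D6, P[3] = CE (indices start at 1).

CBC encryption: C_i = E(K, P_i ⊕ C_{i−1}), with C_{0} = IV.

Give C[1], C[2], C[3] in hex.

C[1]: P[1] ⊕ 65 = 0D; E(K, 0D) = 81.
C[2]: P[2] ⊕ 81 = 57; E(K, 57) = 3B.
C[3]: P[3] ⊕ 3B = F5; E(K, F5) = D9.

C[1] = 81, C[2] = 3B, C[3] = D9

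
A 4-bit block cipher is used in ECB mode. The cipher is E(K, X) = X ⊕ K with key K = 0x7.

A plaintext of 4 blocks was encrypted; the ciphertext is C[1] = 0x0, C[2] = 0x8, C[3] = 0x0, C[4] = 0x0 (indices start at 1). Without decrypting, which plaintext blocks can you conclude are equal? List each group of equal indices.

P[1] = P[3] = P[4]

ECB encrypts each block independently with the same key, so equal ciphertext blocks imply equal plaintext blocks.
C[1] = C[3] = C[4] = 0x0, so P[1] = P[3] = P[4].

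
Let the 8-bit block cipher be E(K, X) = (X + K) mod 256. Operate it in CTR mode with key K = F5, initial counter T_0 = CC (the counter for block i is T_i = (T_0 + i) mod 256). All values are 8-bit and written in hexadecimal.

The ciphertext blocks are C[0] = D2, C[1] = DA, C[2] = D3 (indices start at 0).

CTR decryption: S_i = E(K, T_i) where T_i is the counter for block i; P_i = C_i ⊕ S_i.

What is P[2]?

P[2]: T = CE, S = E(K, T) = C3; D3 ⊕ C3 = 10.

P[2] = 10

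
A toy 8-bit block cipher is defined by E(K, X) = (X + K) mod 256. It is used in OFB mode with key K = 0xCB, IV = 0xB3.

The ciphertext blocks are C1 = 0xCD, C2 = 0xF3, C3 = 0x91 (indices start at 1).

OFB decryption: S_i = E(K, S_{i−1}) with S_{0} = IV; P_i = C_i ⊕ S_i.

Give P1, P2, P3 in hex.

P1 = 0xB3, P2 = 0xBA, P3 = 0x85

P1: S = E(K, 0xB3) = 0x7E; 0xCD ⊕ 0x7E = 0xB3.
P2: S = E(K, 0x7E) = 0x49; 0xF3 ⊕ 0x49 = 0xBA.
P3: S = E(K, 0x49) = 0x14; 0x91 ⊕ 0x14 = 0x85.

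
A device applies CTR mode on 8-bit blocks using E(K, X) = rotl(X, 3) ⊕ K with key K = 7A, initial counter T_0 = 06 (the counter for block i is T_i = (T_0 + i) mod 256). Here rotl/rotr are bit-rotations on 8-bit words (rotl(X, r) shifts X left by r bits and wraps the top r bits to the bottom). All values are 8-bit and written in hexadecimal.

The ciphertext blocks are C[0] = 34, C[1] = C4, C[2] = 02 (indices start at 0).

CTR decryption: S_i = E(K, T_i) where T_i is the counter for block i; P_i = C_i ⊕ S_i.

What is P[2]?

P[2] = 38

P[2]: T = 08, S = E(K, T) = 3A; 02 ⊕ 3A = 38.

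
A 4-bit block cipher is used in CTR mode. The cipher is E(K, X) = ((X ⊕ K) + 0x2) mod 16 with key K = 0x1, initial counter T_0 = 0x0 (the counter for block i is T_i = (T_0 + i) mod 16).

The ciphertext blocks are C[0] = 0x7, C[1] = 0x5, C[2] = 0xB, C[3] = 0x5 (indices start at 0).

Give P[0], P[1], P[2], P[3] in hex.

CTR decryption: S_i = E(K, T_i) where T_i is the counter for block i; P_i = C_i ⊕ S_i.
P[0]: T = 0x0, S = E(K, T) = 0x3; 0x7 ⊕ 0x3 = 0x4.
P[1]: T = 0x1, S = E(K, T) = 0x2; 0x5 ⊕ 0x2 = 0x7.
P[2]: T = 0x2, S = E(K, T) = 0x5; 0xB ⊕ 0x5 = 0xE.
P[3]: T = 0x3, S = E(K, T) = 0x4; 0x5 ⊕ 0x4 = 0x1.

P[0] = 0x4, P[1] = 0x7, P[2] = 0xE, P[3] = 0x1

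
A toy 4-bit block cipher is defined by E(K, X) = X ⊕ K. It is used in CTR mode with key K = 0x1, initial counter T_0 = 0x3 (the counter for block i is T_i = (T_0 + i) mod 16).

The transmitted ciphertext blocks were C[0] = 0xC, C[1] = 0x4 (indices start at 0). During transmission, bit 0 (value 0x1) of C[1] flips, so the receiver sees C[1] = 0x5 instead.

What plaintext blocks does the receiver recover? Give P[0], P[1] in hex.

P[0] = 0xE, P[1] = 0x0

CTR decryption: S_i = E(K, T_i) where T_i is the counter for block i; P_i = C_i ⊕ S_i.
Only C[1] changed, to 0x5. In CTR, a change in C_i flips the same bit in P_i only; the keystream is unaffected. Decrypting the received ciphertext:
P[0]: T = 0x3, S = E(K, T) = 0x2; 0xC ⊕ 0x2 = 0xE.
P[1]: T = 0x4, S = E(K, T) = 0x5; 0x5 ⊕ 0x5 = 0x0.
Blocks that differ from the original plaintext: P[1].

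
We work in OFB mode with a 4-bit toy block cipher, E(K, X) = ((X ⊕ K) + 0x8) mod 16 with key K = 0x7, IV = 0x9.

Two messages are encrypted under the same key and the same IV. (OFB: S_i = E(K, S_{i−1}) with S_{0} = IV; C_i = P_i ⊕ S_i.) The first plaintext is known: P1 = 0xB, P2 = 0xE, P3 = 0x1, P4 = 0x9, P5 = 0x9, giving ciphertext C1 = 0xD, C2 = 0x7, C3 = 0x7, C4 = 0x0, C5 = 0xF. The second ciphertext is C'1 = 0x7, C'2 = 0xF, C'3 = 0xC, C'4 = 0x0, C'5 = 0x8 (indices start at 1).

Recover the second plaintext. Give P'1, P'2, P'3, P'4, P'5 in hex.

In OFB with a reused IV, both messages share the same keystream S_i, so C_i ⊕ C'_i = P_i ⊕ P'_i and thus P'_i = P_i ⊕ C_i ⊕ C'_i.
P'1: 0xB ⊕ 0xD ⊕ 0x7 = 0x1.
P'2: 0xE ⊕ 0x7 ⊕ 0xF = 0x6.
P'3: 0x1 ⊕ 0x7 ⊕ 0xC = 0xA.
P'4: 0x9 ⊕ 0x0 ⊕ 0x0 = 0x9.
P'5: 0x9 ⊕ 0xF ⊕ 0x8 = 0xE.

P'1 = 0x1, P'2 = 0x6, P'3 = 0xA, P'4 = 0x9, P'5 = 0xE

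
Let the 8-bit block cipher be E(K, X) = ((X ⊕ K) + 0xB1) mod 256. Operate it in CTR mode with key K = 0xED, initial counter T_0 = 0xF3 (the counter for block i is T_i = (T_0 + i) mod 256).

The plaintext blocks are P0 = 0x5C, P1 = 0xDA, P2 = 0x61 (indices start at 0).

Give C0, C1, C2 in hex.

CTR encryption: S_i = E(K, T_i) where T_i is the counter for block i; C_i = P_i ⊕ S_i.
C0: T = 0xF3, S = E(K, T) = 0xCF; 0x5C ⊕ 0xCF = 0x93.
C1: T = 0xF4, S = E(K, T) = 0xCA; 0xDA ⊕ 0xCA = 0x10.
C2: T = 0xF5, S = E(K, T) = 0xC9; 0x61 ⊕ 0xC9 = 0xA8.

C0 = 0x93, C1 = 0x10, C2 = 0xA8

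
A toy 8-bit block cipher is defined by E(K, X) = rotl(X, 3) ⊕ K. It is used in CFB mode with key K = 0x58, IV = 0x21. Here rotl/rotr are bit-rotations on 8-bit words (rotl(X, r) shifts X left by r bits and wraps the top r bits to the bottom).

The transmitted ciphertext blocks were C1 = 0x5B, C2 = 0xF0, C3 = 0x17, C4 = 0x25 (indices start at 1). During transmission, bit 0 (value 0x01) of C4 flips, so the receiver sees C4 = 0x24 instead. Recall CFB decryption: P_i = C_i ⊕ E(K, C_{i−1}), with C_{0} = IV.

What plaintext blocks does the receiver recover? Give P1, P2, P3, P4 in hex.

P1 = 0x0A, P2 = 0x72, P3 = 0xC8, P4 = 0xC4

Only C4 changed, to 0x24. In CFB, a change in C_i flips the same bit in P_i and garbles P_{i+1}. Decrypting the received ciphertext:
P1: E(K, 0x21) = 0x51; 0x5B ⊕ 0x51 = 0x0A.
P2: E(K, 0x5B) = 0x82; 0xF0 ⊕ 0x82 = 0x72.
P3: E(K, 0xF0) = 0xDF; 0x17 ⊕ 0xDF = 0xC8.
P4: E(K, 0x17) = 0xE0; 0x24 ⊕ 0xE0 = 0xC4.
Blocks that differ from the original plaintext: P4.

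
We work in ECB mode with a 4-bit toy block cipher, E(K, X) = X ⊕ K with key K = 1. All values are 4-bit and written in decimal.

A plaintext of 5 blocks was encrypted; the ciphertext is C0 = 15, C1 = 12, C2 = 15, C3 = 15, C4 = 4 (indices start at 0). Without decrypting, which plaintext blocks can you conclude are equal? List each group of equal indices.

P0 = P2 = P3

ECB encrypts each block independently with the same key, so equal ciphertext blocks imply equal plaintext blocks.
C0 = C2 = C3 = 15, so P0 = P2 = P3.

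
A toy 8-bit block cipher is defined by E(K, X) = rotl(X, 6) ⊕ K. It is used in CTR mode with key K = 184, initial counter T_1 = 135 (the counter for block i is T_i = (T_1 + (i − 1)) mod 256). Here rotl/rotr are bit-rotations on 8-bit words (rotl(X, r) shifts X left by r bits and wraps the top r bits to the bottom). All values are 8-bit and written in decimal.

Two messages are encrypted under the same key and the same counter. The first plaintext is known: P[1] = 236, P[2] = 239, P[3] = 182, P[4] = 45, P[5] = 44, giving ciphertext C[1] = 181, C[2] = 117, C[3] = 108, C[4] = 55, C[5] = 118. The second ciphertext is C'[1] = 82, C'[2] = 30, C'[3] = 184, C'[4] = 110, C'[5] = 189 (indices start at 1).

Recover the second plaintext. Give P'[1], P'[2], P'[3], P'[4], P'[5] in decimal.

In CTR with a reused counter, both messages share the same keystream S_i, so C_i ⊕ C'_i = P_i ⊕ P'_i and thus P'_i = P_i ⊕ C_i ⊕ C'_i.
P'[1]: 236 ⊕ 181 ⊕ 82 = 11.
P'[2]: 239 ⊕ 117 ⊕ 30 = 132.
P'[3]: 182 ⊕ 108 ⊕ 184 = 98.
P'[4]: 45 ⊕ 55 ⊕ 110 = 116.
P'[5]: 44 ⊕ 118 ⊕ 189 = 231.

P'[1] = 11, P'[2] = 132, P'[3] = 98, P'[4] = 116, P'[5] = 231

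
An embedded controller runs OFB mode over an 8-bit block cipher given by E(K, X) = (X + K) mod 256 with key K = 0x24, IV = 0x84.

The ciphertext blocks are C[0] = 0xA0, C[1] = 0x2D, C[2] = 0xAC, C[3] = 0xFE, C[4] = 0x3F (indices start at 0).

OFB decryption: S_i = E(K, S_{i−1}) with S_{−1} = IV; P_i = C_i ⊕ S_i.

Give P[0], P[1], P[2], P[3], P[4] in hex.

P[0]: S = E(K, 0x84) = 0xA8; 0xA0 ⊕ 0xA8 = 0x08.
P[1]: S = E(K, 0xA8) = 0xCC; 0x2D ⊕ 0xCC = 0xE1.
P[2]: S = E(K, 0xCC) = 0xF0; 0xAC ⊕ 0xF0 = 0x5C.
P[3]: S = E(K, 0xF0) = 0x14; 0xFE ⊕ 0x14 = 0xEA.
P[4]: S = E(K, 0x14) = 0x38; 0x3F ⊕ 0x38 = 0x07.

P[0] = 0x08, P[1] = 0xE1, P[2] = 0x5C, P[3] = 0xEA, P[4] = 0x07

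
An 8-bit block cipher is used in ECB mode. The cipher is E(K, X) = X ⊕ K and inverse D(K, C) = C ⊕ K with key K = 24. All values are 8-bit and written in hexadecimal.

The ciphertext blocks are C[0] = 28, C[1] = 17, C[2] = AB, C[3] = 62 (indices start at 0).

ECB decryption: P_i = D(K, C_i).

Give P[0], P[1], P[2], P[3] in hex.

P[0]: D(K, 28) = 0C.
P[1]: D(K, 17) = 33.
P[2]: D(K, AB) = 8F.
P[3]: D(K, 62) = 46.

P[0] = 0C, P[1] = 33, P[2] = 8F, P[3] = 46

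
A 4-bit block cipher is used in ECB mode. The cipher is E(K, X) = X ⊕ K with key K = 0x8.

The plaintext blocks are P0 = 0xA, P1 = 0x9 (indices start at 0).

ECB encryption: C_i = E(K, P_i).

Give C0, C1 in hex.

C0 = 0x2, C1 = 0x1

C0: E(K, 0xA) = 0x2.
C1: E(K, 0x9) = 0x1.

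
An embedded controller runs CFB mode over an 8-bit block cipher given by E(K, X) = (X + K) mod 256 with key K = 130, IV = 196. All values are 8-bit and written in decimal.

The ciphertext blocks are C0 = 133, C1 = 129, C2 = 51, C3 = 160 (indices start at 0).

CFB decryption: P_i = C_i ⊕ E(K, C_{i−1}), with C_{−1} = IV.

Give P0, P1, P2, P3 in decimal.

P0: E(K, 196) = 70; 133 ⊕ 70 = 195.
P1: E(K, 133) = 7; 129 ⊕ 7 = 134.
P2: E(K, 129) = 3; 51 ⊕ 3 = 48.
P3: E(K, 51) = 181; 160 ⊕ 181 = 21.

P0 = 195, P1 = 134, P2 = 48, P3 = 21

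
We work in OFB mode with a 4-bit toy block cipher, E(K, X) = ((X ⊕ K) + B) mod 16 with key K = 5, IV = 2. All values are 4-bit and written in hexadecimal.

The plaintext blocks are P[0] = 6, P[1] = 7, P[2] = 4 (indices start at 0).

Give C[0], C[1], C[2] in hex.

OFB encryption: S_i = E(K, S_{i−1}) with S_{−1} = IV; C_i = P_i ⊕ S_i.
C[0]: S = E(K, 2) = 2; 6 ⊕ 2 = 4.
C[1]: S = E(K, 2) = 2; 7 ⊕ 2 = 5.
C[2]: S = E(K, 2) = 2; 4 ⊕ 2 = 6.

C[0] = 4, C[1] = 5, C[2] = 6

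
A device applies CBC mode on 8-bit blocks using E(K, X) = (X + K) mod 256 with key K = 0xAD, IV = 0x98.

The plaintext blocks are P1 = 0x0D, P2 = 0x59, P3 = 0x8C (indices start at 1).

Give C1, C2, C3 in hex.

CBC encryption: C_i = E(K, P_i ⊕ C_{i−1}), with C_{0} = IV.
C1: P1 ⊕ 0x98 = 0x95; E(K, 0x95) = 0x42.
C2: P2 ⊕ 0x42 = 0x1B; E(K, 0x1B) = 0xC8.
C3: P3 ⊕ 0xC8 = 0x44; E(K, 0x44) = 0xF1.

C1 = 0x42, C2 = 0xC8, C3 = 0xF1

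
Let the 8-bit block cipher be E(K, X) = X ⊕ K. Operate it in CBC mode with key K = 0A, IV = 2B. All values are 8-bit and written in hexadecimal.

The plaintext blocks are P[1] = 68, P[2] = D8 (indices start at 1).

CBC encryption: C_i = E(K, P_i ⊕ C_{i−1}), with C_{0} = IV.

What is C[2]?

C[1]: P[1] ⊕ 2B = 43; E(K, 43) = 49.
C[2]: P[2] ⊕ 49 = 91; E(K, 91) = 9B.

C[2] = 9B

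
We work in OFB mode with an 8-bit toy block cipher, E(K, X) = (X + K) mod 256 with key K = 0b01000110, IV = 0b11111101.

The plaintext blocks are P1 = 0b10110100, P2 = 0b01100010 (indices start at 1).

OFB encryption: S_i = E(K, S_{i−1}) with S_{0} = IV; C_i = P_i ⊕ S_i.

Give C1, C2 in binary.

C1: S = E(K, 0b11111101) = 0b01000011; 0b10110100 ⊕ 0b01000011 = 0b11110111.
C2: S = E(K, 0b01000011) = 0b10001001; 0b01100010 ⊕ 0b10001001 = 0b11101011.

C1 = 0b11110111, C2 = 0b11101011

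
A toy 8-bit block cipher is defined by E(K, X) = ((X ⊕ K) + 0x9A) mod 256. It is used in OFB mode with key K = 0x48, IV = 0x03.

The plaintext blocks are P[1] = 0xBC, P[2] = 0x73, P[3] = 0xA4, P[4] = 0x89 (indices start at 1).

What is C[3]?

OFB encryption: S_i = E(K, S_{i−1}) with S_{0} = IV; C_i = P_i ⊕ S_i.
C[1]: S = E(K, 0x03) = 0xE5; 0xBC ⊕ 0xE5 = 0x59.
C[2]: S = E(K, 0xE5) = 0x47; 0x73 ⊕ 0x47 = 0x34.
C[3]: S = E(K, 0x47) = 0xA9; 0xA4 ⊕ 0xA9 = 0x0D.

C[3] = 0x0D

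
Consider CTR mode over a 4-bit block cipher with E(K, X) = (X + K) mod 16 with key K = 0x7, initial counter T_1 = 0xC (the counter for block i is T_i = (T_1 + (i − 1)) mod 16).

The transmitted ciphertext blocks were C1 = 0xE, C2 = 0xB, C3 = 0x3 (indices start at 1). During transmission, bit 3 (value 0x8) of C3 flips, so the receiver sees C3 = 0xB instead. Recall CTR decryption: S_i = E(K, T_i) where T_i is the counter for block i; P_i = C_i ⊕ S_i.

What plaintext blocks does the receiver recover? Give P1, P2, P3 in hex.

P1 = 0xD, P2 = 0xF, P3 = 0xE

Only C3 changed, to 0xB. In CTR, a change in C_i flips the same bit in P_i only; the keystream is unaffected. Decrypting the received ciphertext:
P1: T = 0xC, S = E(K, T) = 0x3; 0xE ⊕ 0x3 = 0xD.
P2: T = 0xD, S = E(K, T) = 0x4; 0xB ⊕ 0x4 = 0xF.
P3: T = 0xE, S = E(K, T) = 0x5; 0xB ⊕ 0x5 = 0xE.
Blocks that differ from the original plaintext: P3.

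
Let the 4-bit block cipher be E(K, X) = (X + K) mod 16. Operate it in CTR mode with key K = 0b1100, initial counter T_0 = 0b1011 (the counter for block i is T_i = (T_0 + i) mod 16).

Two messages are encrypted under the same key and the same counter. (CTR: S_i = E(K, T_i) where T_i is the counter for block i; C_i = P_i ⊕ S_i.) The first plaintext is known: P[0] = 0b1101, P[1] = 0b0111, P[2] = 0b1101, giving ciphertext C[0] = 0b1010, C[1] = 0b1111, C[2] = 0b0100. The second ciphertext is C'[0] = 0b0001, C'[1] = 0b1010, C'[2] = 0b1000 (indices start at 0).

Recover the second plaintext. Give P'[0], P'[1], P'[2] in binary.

P'[0] = 0b0110, P'[1] = 0b0010, P'[2] = 0b0001

In CTR with a reused counter, both messages share the same keystream S_i, so C_i ⊕ C'_i = P_i ⊕ P'_i and thus P'_i = P_i ⊕ C_i ⊕ C'_i.
P'[0]: 0b1101 ⊕ 0b1010 ⊕ 0b0001 = 0b0110.
P'[1]: 0b0111 ⊕ 0b1111 ⊕ 0b1010 = 0b0010.
P'[2]: 0b1101 ⊕ 0b0100 ⊕ 0b1000 = 0b0001.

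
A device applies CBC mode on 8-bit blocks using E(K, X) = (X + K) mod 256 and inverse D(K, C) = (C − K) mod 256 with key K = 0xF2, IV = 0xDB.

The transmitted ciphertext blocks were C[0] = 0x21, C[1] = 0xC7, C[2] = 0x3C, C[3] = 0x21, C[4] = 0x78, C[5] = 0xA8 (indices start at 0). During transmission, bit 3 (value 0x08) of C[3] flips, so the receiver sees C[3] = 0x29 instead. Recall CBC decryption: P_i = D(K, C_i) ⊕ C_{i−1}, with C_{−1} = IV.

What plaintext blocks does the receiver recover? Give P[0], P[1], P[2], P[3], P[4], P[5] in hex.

P[0] = 0xF4, P[1] = 0xF4, P[2] = 0x8D, P[3] = 0x0B, P[4] = 0xAF, P[5] = 0xCE

Only C[3] changed, to 0x29. In CBC, a change in C_i garbles P_i and flips the same bit in P_{i+1}. Decrypting the received ciphertext:
P[0]: D(K, 0x21) = 0x2F; 0x2F ⊕ 0xDB = 0xF4.
P[1]: D(K, 0xC7) = 0xD5; 0xD5 ⊕ 0x21 = 0xF4.
P[2]: D(K, 0x3C) = 0x4A; 0x4A ⊕ 0xC7 = 0x8D.
P[3]: D(K, 0x29) = 0x37; 0x37 ⊕ 0x3C = 0x0B.
P[4]: D(K, 0x78) = 0x86; 0x86 ⊕ 0x29 = 0xAF.
P[5]: D(K, 0xA8) = 0xB6; 0xB6 ⊕ 0x78 = 0xCE.
Blocks that differ from the original plaintext: P[3], P[4].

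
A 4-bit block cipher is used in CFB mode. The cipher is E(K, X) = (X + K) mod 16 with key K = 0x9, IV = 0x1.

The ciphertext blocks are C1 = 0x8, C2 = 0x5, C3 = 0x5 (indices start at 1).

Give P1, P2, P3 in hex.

CFB decryption: P_i = C_i ⊕ E(K, C_{i−1}), with C_{0} = IV.
P1: E(K, 0x1) = 0xA; 0x8 ⊕ 0xA = 0x2.
P2: E(K, 0x8) = 0x1; 0x5 ⊕ 0x1 = 0x4.
P3: E(K, 0x5) = 0xE; 0x5 ⊕ 0xE = 0xB.

P1 = 0x2, P2 = 0x4, P3 = 0xB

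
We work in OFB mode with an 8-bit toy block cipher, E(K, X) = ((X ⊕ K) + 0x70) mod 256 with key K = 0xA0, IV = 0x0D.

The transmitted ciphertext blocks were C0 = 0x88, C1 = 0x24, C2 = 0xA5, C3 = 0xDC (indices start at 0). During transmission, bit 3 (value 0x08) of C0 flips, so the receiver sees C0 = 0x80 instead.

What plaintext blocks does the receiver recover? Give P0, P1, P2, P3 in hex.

P0 = 0x9D, P1 = 0x09, P2 = 0x58, P3 = 0x11

OFB decryption: S_i = E(K, S_{i−1}) with S_{−1} = IV; P_i = C_i ⊕ S_i.
Only C0 changed, to 0x80. In OFB, a change in C_i flips the same bit in P_i only; the keystream is unaffected. Decrypting the received ciphertext:
P0: S = E(K, 0x0D) = 0x1D; 0x80 ⊕ 0x1D = 0x9D.
P1: S = E(K, 0x1D) = 0x2D; 0x24 ⊕ 0x2D = 0x09.
P2: S = E(K, 0x2D) = 0xFD; 0xA5 ⊕ 0xFD = 0x58.
P3: S = E(K, 0xFD) = 0xCD; 0xDC ⊕ 0xCD = 0x11.
Blocks that differ from the original plaintext: P0.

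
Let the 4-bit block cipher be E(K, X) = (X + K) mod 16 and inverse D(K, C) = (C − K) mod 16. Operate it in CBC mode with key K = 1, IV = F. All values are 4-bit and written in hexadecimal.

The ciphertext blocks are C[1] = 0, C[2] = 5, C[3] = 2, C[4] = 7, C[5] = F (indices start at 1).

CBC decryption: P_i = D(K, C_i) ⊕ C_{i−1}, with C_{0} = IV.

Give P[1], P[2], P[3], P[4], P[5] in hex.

P[1] = 0, P[2] = 4, P[3] = 4, P[4] = 4, P[5] = 9

P[1]: D(K, 0) = F; F ⊕ F = 0.
P[2]: D(K, 5) = 4; 4 ⊕ 0 = 4.
P[3]: D(K, 2) = 1; 1 ⊕ 5 = 4.
P[4]: D(K, 7) = 6; 6 ⊕ 2 = 4.
P[5]: D(K, F) = E; E ⊕ 7 = 9.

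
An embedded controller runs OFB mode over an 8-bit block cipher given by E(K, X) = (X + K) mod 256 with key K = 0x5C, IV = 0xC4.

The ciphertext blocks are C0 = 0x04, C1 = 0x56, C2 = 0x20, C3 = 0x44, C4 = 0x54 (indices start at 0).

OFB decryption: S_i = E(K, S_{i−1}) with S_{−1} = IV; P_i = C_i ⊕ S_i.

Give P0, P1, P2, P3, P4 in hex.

P0: S = E(K, 0xC4) = 0x20; 0x04 ⊕ 0x20 = 0x24.
P1: S = E(K, 0x20) = 0x7C; 0x56 ⊕ 0x7C = 0x2A.
P2: S = E(K, 0x7C) = 0xD8; 0x20 ⊕ 0xD8 = 0xF8.
P3: S = E(K, 0xD8) = 0x34; 0x44 ⊕ 0x34 = 0x70.
P4: S = E(K, 0x34) = 0x90; 0x54 ⊕ 0x90 = 0xC4.

P0 = 0x24, P1 = 0x2A, P2 = 0xF8, P3 = 0x70, P4 = 0xC4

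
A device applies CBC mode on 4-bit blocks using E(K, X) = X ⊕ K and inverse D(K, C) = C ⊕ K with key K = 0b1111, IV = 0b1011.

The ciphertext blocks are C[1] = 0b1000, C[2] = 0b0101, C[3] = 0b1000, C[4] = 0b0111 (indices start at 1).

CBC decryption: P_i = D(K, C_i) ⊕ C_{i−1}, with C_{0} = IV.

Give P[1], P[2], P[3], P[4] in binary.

P[1] = 0b1100, P[2] = 0b0010, P[3] = 0b0010, P[4] = 0b0000

P[1]: D(K, 0b1000) = 0b0111; 0b0111 ⊕ 0b1011 = 0b1100.
P[2]: D(K, 0b0101) = 0b1010; 0b1010 ⊕ 0b1000 = 0b0010.
P[3]: D(K, 0b1000) = 0b0111; 0b0111 ⊕ 0b0101 = 0b0010.
P[4]: D(K, 0b0111) = 0b1000; 0b1000 ⊕ 0b1000 = 0b0000.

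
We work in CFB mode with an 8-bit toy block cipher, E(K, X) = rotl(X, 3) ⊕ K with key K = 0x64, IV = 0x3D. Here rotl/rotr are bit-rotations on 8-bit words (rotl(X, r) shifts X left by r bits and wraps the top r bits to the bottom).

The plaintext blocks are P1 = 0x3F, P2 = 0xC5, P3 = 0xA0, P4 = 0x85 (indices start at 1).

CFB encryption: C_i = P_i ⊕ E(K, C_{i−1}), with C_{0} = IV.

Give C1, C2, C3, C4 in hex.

C1: E(K, 0x3D) = 0x8D; 0x3F ⊕ 0x8D = 0xB2.
C2: E(K, 0xB2) = 0xF1; 0xC5 ⊕ 0xF1 = 0x34.
C3: E(K, 0x34) = 0xC5; 0xA0 ⊕ 0xC5 = 0x65.
C4: E(K, 0x65) = 0x4F; 0x85 ⊕ 0x4F = 0xCA.

C1 = 0xB2, C2 = 0x34, C3 = 0x65, C4 = 0xCA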